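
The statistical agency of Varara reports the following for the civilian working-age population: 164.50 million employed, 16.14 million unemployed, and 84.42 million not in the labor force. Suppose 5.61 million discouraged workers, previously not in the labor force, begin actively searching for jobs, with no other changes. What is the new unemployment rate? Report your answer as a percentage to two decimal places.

Initially, labor force = 164.50 + 16.14 = 180.64 million, so u = 16.14/180.64 = 8.93%.
After the change, unemployed and labor force both rise by 5.61 → E = 164.50, U = 21.75, labor force = 186.25 million.
New unemployment rate = 21.75 / 186.25 = 11.68%.

New unemployment rate ≈ 11.68%.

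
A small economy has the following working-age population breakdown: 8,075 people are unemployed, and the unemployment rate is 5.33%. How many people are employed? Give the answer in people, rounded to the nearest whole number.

Labor force = U / u = 8,075 / 0.0533 ≈ 151,501.
Employed = labor force − unemployed = 151,501 − 8,075 = 143,426.

About 143,426 are employed.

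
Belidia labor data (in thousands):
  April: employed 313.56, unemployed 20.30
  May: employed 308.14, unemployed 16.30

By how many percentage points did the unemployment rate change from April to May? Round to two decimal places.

April: labor force = 313.56 + 20.30 = 333.86; u = 20.30/333.86 = 6.08%.
May: labor force = 308.14 + 16.30 = 324.44; u = 16.30/324.44 = 5.02%.
Change = 5.02% − 6.08% = −1.06 pp.

The unemployment rate changed by −1.06 percentage points.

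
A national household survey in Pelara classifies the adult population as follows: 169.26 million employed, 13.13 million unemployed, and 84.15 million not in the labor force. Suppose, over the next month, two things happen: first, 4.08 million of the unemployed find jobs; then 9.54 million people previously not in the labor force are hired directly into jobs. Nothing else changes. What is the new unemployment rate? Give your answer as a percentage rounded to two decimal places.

New unemployment rate ≈ 4.72%.

Initially, labor force = 169.26 + 13.13 = 182.39 million, so u = 13.13/182.39 = 7.20%.
After the first change, unemployed falls and employed rises by 4.08; labor force unchanged → E = 173.34, U = 9.05, labor force = 182.39 million.
After the second change, employed and labor force both rise by 9.54; unemployed unchanged → E = 182.88, U = 9.05, labor force = 191.93 million.
New unemployment rate = 9.05 / 191.93 = 4.72%.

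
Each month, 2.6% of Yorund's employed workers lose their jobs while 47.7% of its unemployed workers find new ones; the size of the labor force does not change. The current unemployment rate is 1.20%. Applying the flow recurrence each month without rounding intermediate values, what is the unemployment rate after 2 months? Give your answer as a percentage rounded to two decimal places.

Unemployment rate after two months ≈ 4.19%.

With a fixed labor force, u_{t+1} = u_t + s·(1−u_t) − f·u_t = u_t·(1−s−f) + s.
Here 1−s−f = 0.497 and s = 0.026.
u_1 = 0.012000 × 0.497 + 0.026 = 0.031964.
u_2 = 0.031964 × 0.497 + 0.026 = 0.041886.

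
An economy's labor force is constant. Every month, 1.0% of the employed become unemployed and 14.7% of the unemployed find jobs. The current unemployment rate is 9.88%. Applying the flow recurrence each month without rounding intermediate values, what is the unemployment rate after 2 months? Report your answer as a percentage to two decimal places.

With a fixed labor force, u_{t+1} = u_t + s·(1−u_t) − f·u_t = u_t·(1−s−f) + s.
Here 1−s−f = 0.843 and s = 0.010.
u_1 = 0.098800 × 0.843 + 0.010 = 0.093288.
u_2 = 0.093288 × 0.843 + 0.010 = 0.088642.

Unemployment rate after two months ≈ 8.86%.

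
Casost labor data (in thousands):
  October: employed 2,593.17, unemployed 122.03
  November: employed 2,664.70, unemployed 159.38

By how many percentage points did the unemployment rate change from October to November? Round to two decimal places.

The unemployment rate changed by +1.15 percentage points.

October: labor force = 2,593.17 + 122.03 = 2,715.20; u = 122.03/2,715.20 = 4.49%.
November: labor force = 2,664.70 + 159.38 = 2,824.08; u = 159.38/2,824.08 = 5.64%.
Change = 5.64% − 4.49% = +1.15 pp.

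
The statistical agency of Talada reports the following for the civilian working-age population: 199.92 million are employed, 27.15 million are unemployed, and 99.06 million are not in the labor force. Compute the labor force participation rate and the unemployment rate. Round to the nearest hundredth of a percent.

Labor force participation rate ≈ 69.63%; unemployment rate ≈ 11.96%.

Labor force = employed + unemployed = 199.92 + 27.15 = 227.07 million.
Working-age population = 227.07 + 99.06 = 326.13 million.
Unemployment rate = 27.15 / 227.07 = 11.96%.
Labor force participation rate = 227.07 / 326.13 = 69.63%.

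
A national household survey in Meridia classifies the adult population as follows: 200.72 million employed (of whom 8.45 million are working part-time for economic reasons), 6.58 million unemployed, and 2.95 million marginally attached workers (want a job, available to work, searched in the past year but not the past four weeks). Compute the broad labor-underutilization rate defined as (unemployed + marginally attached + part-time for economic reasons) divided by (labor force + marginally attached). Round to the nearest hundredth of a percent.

Labor force = 200.72 + 6.58 = 207.30 million.
Numerator = 6.58 + 2.95 + 8.45 = 17.98 million.
Denominator = 207.30 + 2.95 = 210.25 million.
Broad rate = 17.98 / 210.25 = 8.55%.

Broad underutilization rate ≈ 8.55%.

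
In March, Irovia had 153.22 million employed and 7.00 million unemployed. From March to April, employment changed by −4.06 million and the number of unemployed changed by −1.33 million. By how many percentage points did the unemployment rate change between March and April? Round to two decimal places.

March: labor force = 153.22 + 7.00 = 160.22; u = 7.00/160.22 = 4.37%.
April: labor force = 149.16 + 5.67 = 154.83; u = 5.67/154.83 = 3.66%.
Change = 3.66% − 4.37% = −0.71 pp.

The unemployment rate changed by −0.71 percentage points.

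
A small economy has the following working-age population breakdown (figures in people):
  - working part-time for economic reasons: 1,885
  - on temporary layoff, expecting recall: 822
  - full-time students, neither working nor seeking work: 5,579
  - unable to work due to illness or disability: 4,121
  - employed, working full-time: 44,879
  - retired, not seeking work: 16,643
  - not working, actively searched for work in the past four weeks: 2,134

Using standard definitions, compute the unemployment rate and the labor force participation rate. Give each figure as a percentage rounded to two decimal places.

Unemployment rate ≈ 5.95%; labor force participation rate ≈ 65.37%.

Employed = 1,885 + 44,879 = 46,764 (anyone who worked, including part-time for economic reasons, counts as employed).
Unemployed = 822 + 2,134 = 2,956 (jobless and actively searching, or on temporary layoff).
Labor force = 46,764 + 2,956 = 49,720.
Not in labor force = 5,579 + 4,121 + 16,643 = 26,343 (those not working and not actively searching are outside the labor force).
Civilian working-age population = 49,720 + 26,343 = 76,063.
Unemployment rate = 2,956 / 49,720 = 5.95%.
Labor force participation rate = 49,720 / 76,063 = 65.37%.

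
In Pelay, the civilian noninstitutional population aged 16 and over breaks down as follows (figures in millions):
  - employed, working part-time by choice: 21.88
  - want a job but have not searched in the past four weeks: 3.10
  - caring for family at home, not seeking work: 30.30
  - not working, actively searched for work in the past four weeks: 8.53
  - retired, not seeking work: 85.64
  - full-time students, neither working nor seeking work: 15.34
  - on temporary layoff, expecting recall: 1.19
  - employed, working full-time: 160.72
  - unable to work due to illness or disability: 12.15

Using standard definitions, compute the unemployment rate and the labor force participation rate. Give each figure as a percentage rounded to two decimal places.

Employed = 21.88 + 160.72 = 182.60 million.
Unemployed = 8.53 + 1.19 = 9.72 million (jobless and actively searching, or on temporary layoff).
Labor force = 182.60 + 9.72 = 192.32 million.
Not in labor force = 3.10 + 30.30 + 85.64 + 15.34 + 12.15 = 146.53 million (those not working and not actively searching are outside the labor force — including those who want a job but have given up searching).
Civilian working-age population = 192.32 + 146.53 = 338.85 million.
Unemployment rate = 9.72 / 192.32 = 5.05%.
Labor force participation rate = 192.32 / 338.85 = 56.76%.

Unemployment rate ≈ 5.05%; labor force participation rate ≈ 56.76%.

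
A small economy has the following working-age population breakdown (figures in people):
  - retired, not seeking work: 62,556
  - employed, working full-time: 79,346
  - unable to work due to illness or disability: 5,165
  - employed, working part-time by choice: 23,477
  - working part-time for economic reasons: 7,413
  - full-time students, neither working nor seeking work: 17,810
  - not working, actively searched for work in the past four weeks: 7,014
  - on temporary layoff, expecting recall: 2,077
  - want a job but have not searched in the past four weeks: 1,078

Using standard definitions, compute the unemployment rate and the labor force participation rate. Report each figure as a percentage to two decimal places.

Employed = 79,346 + 23,477 + 7,413 = 110,236 (anyone who worked, including part-time for economic reasons, counts as employed).
Unemployed = 7,014 + 2,077 = 9,091 (jobless and actively searching, or on temporary layoff).
Labor force = 110,236 + 9,091 = 119,327.
Not in labor force = 62,556 + 5,165 + 17,810 + 1,078 = 86,609 (those not working and not actively searching are outside the labor force — including those who want a job but have given up searching).
Civilian working-age population = 119,327 + 86,609 = 205,936.
Unemployment rate = 9,091 / 119,327 = 7.62%.
Labor force participation rate = 119,327 / 205,936 = 57.94%.

Unemployment rate ≈ 7.62%; labor force participation rate ≈ 57.94%.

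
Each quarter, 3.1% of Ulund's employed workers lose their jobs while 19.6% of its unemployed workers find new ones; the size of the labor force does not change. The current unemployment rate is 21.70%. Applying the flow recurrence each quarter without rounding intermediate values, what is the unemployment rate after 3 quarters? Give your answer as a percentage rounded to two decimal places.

With a fixed labor force, u_{t+1} = u_t + s·(1−u_t) − f·u_t = u_t·(1−s−f) + s.
Here 1−s−f = 0.773 and s = 0.031.
u_1 = 0.217000 × 0.773 + 0.031 = 0.198741.
u_2 = 0.198741 × 0.773 + 0.031 = 0.184627.
u_3 = 0.184627 × 0.773 + 0.031 = 0.173717.

Unemployment rate after three quarters ≈ 17.37%.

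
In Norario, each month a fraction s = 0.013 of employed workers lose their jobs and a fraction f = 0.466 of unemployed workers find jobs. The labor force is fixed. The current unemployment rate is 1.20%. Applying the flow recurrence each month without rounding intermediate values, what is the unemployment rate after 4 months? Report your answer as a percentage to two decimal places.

Unemployment rate after four months ≈ 2.60%.

With a fixed labor force, u_{t+1} = u_t + s·(1−u_t) − f·u_t = u_t·(1−s−f) + s.
Here 1−s−f = 0.521 and s = 0.013.
u_1 = 0.012000 × 0.521 + 0.013 = 0.019252.
u_2 = 0.019252 × 0.521 + 0.013 = 0.023030.
u_3 = 0.023030 × 0.521 + 0.013 = 0.024999.
u_4 = 0.024999 × 0.521 + 0.013 = 0.026024.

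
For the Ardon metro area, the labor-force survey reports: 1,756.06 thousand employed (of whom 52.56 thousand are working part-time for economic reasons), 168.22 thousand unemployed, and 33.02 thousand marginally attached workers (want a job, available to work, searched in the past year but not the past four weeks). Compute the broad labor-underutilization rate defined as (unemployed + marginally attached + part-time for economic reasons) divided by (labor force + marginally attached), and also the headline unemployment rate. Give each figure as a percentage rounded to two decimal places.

Labor force = 1,756.06 + 168.22 = 1,924.28 thousand.
Numerator = 168.22 + 33.02 + 52.56 = 253.80 thousand.
Denominator = 1,924.28 + 33.02 = 1,957.30 thousand.
Broad rate = 253.80 / 1,957.30 = 12.97%.
Headline unemployment rate = 168.22 / 1,924.28 = 8.74%.

Broad underutilization rate ≈ 12.97%; headline unemployment rate ≈ 8.74%.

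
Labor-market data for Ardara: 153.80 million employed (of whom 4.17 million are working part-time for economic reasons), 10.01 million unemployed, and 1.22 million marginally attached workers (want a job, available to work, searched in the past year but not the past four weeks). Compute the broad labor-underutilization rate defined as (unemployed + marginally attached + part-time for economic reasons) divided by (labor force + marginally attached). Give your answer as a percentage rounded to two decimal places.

Labor force = 153.80 + 10.01 = 163.81 million.
Numerator = 10.01 + 1.22 + 4.17 = 15.40 million.
Denominator = 163.81 + 1.22 = 165.03 million.
Broad rate = 15.40 / 165.03 = 9.33%.

Broad underutilization rate ≈ 9.33%.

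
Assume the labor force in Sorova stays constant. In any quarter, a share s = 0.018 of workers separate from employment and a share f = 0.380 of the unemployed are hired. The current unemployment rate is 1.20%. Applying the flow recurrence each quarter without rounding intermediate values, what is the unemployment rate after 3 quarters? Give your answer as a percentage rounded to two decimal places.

With a fixed labor force, u_{t+1} = u_t + s·(1−u_t) − f·u_t = u_t·(1−s−f) + s.
Here 1−s−f = 0.602 and s = 0.018.
u_1 = 0.012000 × 0.602 + 0.018 = 0.025224.
u_2 = 0.025224 × 0.602 + 0.018 = 0.033185.
u_3 = 0.033185 × 0.602 + 0.018 = 0.037977.

Unemployment rate after three quarters ≈ 3.80%.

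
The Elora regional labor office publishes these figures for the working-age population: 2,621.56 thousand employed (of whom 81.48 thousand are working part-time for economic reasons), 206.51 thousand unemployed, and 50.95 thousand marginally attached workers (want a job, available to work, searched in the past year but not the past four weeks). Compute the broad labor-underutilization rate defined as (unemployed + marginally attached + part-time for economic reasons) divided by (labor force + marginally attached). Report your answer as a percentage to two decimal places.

Broad underutilization rate ≈ 11.77%.

Labor force = 2,621.56 + 206.51 = 2,828.07 thousand.
Numerator = 206.51 + 50.95 + 81.48 = 338.94 thousand.
Denominator = 2,828.07 + 50.95 = 2,879.02 thousand.
Broad rate = 338.94 / 2,879.02 = 11.77%.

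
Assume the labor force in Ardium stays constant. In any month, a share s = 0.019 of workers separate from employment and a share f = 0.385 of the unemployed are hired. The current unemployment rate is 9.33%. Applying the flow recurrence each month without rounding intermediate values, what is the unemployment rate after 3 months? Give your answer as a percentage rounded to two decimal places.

Unemployment rate after three months ≈ 5.68%.

With a fixed labor force, u_{t+1} = u_t + s·(1−u_t) − f·u_t = u_t·(1−s−f) + s.
Here 1−s−f = 0.596 and s = 0.019.
u_1 = 0.093300 × 0.596 + 0.019 = 0.074607.
u_2 = 0.074607 × 0.596 + 0.019 = 0.063466.
u_3 = 0.063466 × 0.596 + 0.019 = 0.056826.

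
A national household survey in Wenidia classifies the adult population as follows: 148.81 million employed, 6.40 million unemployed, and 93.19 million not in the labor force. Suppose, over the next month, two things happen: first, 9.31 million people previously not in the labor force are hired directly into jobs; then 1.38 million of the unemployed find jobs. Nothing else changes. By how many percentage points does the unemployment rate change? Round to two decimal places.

Initially, labor force = 148.81 + 6.40 = 155.21 million, so u = 6.40/155.21 = 4.12%.
After the first change, employed and labor force both rise by 9.31; unemployed unchanged → E = 158.12, U = 6.40, labor force = 164.52 million.
After the second change, unemployed falls and employed rises by 1.38; labor force unchanged → E = 159.50, U = 5.02, labor force = 164.52 million.
New unemployment rate = 5.02 / 164.52 = 3.05%.
Change = 3.05% − 4.12% = −1.07 percentage points.

The unemployment rate changes by −1.07 percentage points.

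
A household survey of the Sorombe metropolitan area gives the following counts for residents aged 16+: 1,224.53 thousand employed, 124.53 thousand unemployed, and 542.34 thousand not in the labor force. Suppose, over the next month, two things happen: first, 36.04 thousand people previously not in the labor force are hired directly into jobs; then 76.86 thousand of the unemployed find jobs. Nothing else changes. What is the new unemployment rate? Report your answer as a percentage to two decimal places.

New unemployment rate ≈ 3.44%.

Initially, labor force = 1,224.53 + 124.53 = 1,349.06 thousand, so u = 124.53/1,349.06 = 9.23%.
After the first change, employed and labor force both rise by 36.04; unemployed unchanged → E = 1,260.57, U = 124.53, labor force = 1,385.10 thousand.
After the second change, unemployed falls and employed rises by 76.86; labor force unchanged → E = 1,337.43, U = 47.67, labor force = 1,385.10 thousand.
New unemployment rate = 47.67 / 1,385.10 = 3.44%.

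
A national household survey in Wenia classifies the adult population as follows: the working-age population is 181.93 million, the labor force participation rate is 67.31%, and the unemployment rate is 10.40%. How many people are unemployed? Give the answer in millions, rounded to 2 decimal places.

About 12.74 million are unemployed.

Labor force = 0.6731 × 181.93 = 122.46 million.
Unemployed = 0.1040 × 122.46 ≈ 12.74 million.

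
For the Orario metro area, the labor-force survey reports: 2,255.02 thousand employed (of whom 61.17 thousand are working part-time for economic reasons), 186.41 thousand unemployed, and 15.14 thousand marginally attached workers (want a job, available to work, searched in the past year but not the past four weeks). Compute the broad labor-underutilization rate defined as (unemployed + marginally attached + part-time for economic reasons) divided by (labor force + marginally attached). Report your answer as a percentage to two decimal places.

Broad underutilization rate ≈ 10.69%.

Labor force = 2,255.02 + 186.41 = 2,441.43 thousand.
Numerator = 186.41 + 15.14 + 61.17 = 262.72 thousand.
Denominator = 2,441.43 + 15.14 = 2,456.57 thousand.
Broad rate = 262.72 / 2,456.57 = 10.69%.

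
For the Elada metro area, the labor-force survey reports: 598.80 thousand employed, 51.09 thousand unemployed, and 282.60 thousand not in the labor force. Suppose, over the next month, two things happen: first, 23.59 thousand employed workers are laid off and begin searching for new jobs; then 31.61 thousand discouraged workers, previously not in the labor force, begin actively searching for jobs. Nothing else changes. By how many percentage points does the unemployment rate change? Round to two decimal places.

Initially, labor force = 598.80 + 51.09 = 649.89 thousand, so u = 51.09/649.89 = 7.86%.
After the first change, employed falls and unemployed rises by 23.59; labor force unchanged → E = 575.21, U = 74.68, labor force = 649.89 thousand.
After the second change, unemployed and labor force both rise by 31.61 → E = 575.21, U = 106.29, labor force = 681.50 thousand.
New unemployment rate = 106.29 / 681.50 = 15.60%.
Change = 15.60% − 7.86% = +7.74 percentage points.

The unemployment rate changes by +7.74 percentage points.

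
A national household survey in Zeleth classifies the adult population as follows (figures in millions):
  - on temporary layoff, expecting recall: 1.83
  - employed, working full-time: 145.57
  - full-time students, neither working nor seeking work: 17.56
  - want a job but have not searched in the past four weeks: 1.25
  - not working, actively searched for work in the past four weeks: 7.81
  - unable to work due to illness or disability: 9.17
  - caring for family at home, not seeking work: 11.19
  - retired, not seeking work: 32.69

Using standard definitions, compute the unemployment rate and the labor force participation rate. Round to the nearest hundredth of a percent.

Unemployment rate ≈ 6.21%; labor force participation rate ≈ 68.35%.

Employed = 145.57 million.
Unemployed = 1.83 + 7.81 = 9.64 million (jobless and actively searching, or on temporary layoff).
Labor force = 145.57 + 9.64 = 155.21 million.
Not in labor force = 17.56 + 1.25 + 9.17 + 11.19 + 32.69 = 71.86 million (those not working and not actively searching are outside the labor force — including those who want a job but have given up searching).
Civilian working-age population = 155.21 + 71.86 = 227.07 million.
Unemployment rate = 9.64 / 155.21 = 6.21%.
Labor force participation rate = 155.21 / 227.07 = 68.35%.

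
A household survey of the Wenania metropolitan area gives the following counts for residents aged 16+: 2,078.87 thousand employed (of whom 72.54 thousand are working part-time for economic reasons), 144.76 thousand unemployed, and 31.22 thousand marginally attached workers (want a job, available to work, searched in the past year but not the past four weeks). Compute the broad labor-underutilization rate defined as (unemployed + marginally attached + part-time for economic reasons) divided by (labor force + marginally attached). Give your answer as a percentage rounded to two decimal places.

Labor force = 2,078.87 + 144.76 = 2,223.63 thousand.
Numerator = 144.76 + 31.22 + 72.54 = 248.52 thousand.
Denominator = 2,223.63 + 31.22 = 2,254.85 thousand.
Broad rate = 248.52 / 2,254.85 = 11.02%.

Broad underutilization rate ≈ 11.02%.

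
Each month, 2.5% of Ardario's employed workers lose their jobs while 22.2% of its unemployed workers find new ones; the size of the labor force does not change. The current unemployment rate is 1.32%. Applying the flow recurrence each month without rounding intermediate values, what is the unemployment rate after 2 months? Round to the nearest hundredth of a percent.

With a fixed labor force, u_{t+1} = u_t + s·(1−u_t) − f·u_t = u_t·(1−s−f) + s.
Here 1−s−f = 0.753 and s = 0.025.
u_1 = 0.013200 × 0.753 + 0.025 = 0.034940.
u_2 = 0.034940 × 0.753 + 0.025 = 0.051310.

Unemployment rate after two months ≈ 5.13%.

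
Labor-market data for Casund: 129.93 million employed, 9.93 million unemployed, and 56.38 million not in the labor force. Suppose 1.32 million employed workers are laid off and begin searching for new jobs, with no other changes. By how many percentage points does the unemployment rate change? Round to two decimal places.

Initially, labor force = 129.93 + 9.93 = 139.86 million, so u = 9.93/139.86 = 7.10%.
After the change, employed falls and unemployed rises by 1.32; labor force unchanged → E = 128.61, U = 11.25, labor force = 139.86 million.
New unemployment rate = 11.25 / 139.86 = 8.04%.
Change = 8.04% − 7.10% = +0.94 percentage points.

The unemployment rate changes by +0.94 percentage points.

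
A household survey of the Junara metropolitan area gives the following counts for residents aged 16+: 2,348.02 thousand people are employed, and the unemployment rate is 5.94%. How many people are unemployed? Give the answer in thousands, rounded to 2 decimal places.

About 148.28 thousand are unemployed.

Let U be the number unemployed. The labor force is E + U, and U/(E+U) = 0.0594.
So U = 0.0594 × 2,348.02 / (1 − 0.0594) = 139.4724 / 0.9406 ≈ 148.28 thousand.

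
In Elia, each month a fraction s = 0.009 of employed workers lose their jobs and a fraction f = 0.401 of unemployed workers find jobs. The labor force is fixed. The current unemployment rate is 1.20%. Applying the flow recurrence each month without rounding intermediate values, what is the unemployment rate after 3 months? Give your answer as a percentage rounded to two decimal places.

Unemployment rate after three months ≈ 1.99%.

With a fixed labor force, u_{t+1} = u_t + s·(1−u_t) − f·u_t = u_t·(1−s−f) + s.
Here 1−s−f = 0.590 and s = 0.009.
u_1 = 0.012000 × 0.590 + 0.009 = 0.016080.
u_2 = 0.016080 × 0.590 + 0.009 = 0.018487.
u_3 = 0.018487 × 0.590 + 0.009 = 0.019907.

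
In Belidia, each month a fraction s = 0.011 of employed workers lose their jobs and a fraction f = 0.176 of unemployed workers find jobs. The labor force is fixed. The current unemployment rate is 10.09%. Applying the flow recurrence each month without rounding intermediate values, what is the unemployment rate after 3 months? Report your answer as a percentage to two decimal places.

With a fixed labor force, u_{t+1} = u_t + s·(1−u_t) − f·u_t = u_t·(1−s−f) + s.
Here 1−s−f = 0.813 and s = 0.011.
u_1 = 0.100900 × 0.813 + 0.011 = 0.093032.
u_2 = 0.093032 × 0.813 + 0.011 = 0.086635.
u_3 = 0.086635 × 0.813 + 0.011 = 0.081434.

Unemployment rate after three months ≈ 8.14%.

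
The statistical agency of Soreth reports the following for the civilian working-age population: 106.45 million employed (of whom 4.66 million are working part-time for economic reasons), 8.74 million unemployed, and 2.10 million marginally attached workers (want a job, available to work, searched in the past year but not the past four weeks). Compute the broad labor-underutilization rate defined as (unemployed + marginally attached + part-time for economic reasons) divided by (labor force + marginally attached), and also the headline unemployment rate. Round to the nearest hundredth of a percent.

Labor force = 106.45 + 8.74 = 115.19 million.
Numerator = 8.74 + 2.10 + 4.66 = 15.50 million.
Denominator = 115.19 + 2.10 = 117.29 million.
Broad rate = 15.50 / 117.29 = 13.22%.
Headline unemployment rate = 8.74 / 115.19 = 7.59%.

Broad underutilization rate ≈ 13.22%; headline unemployment rate ≈ 7.59%.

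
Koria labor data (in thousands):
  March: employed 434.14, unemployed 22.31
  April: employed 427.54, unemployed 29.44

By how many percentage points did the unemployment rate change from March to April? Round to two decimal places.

March: labor force = 434.14 + 22.31 = 456.45; u = 22.31/456.45 = 4.89%.
April: labor force = 427.54 + 29.44 = 456.98; u = 29.44/456.98 = 6.44%.
Change = 6.44% − 4.89% = +1.55 pp.

The unemployment rate changed by +1.55 percentage points.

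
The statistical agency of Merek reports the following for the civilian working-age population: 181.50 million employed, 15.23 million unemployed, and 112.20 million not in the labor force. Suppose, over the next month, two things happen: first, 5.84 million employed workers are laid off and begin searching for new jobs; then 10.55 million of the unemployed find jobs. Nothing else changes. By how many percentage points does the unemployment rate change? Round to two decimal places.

Initially, labor force = 181.50 + 15.23 = 196.73 million, so u = 15.23/196.73 = 7.74%.
After the first change, employed falls and unemployed rises by 5.84; labor force unchanged → E = 175.66, U = 21.07, labor force = 196.73 million.
After the second change, unemployed falls and employed rises by 10.55; labor force unchanged → E = 186.21, U = 10.52, labor force = 196.73 million.
New unemployment rate = 10.52 / 196.73 = 5.35%.
Change = 5.35% − 7.74% = −2.39 percentage points.

The unemployment rate changes by −2.39 percentage points.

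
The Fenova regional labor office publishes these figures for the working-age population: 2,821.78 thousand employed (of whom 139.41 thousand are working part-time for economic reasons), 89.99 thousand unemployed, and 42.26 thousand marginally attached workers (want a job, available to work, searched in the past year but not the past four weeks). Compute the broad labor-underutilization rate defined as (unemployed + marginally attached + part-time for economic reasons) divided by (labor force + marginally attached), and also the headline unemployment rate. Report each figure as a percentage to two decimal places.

Labor force = 2,821.78 + 89.99 = 2,911.77 thousand.
Numerator = 89.99 + 42.26 + 139.41 = 271.66 thousand.
Denominator = 2,911.77 + 42.26 = 2,954.03 thousand.
Broad rate = 271.66 / 2,954.03 = 9.20%.
Headline unemployment rate = 89.99 / 2,911.77 = 3.09%.

Broad underutilization rate ≈ 9.20%; headline unemployment rate ≈ 3.09%.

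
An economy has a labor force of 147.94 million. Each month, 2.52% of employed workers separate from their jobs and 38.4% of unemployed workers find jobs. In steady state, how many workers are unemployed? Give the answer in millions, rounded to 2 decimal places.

About 9.11 million are unemployed in steady state.

Steady-state unemployment rate u* = s/(s+f) = 2.52/(2.52+38.4) = 0.061584.
Unemployed = u* × labor force = 0.061584 × 147.94 ≈ 9.11 million.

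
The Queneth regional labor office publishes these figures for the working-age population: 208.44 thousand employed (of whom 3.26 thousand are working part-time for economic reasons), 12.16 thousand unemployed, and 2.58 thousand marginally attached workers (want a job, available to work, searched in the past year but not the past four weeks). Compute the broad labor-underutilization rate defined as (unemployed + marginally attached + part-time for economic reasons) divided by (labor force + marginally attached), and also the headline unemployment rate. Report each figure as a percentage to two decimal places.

Labor force = 208.44 + 12.16 = 220.60 thousand.
Numerator = 12.16 + 2.58 + 3.26 = 18.00 thousand.
Denominator = 220.60 + 2.58 = 223.18 thousand.
Broad rate = 18.00 / 223.18 = 8.07%.
Headline unemployment rate = 12.16 / 220.60 = 5.51%.

Broad underutilization rate ≈ 8.07%; headline unemployment rate ≈ 5.51%.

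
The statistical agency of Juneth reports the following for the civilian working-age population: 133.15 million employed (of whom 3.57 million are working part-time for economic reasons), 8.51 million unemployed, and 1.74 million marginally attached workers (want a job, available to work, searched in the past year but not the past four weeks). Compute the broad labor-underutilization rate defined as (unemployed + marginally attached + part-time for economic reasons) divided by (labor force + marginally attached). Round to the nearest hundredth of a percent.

Labor force = 133.15 + 8.51 = 141.66 million.
Numerator = 8.51 + 1.74 + 3.57 = 13.82 million.
Denominator = 141.66 + 1.74 = 143.40 million.
Broad rate = 13.82 / 143.40 = 9.64%.

Broad underutilization rate ≈ 9.64%.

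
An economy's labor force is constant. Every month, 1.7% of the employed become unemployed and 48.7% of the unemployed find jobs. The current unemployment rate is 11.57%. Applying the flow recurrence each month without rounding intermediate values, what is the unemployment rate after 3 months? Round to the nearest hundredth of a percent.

With a fixed labor force, u_{t+1} = u_t + s·(1−u_t) − f·u_t = u_t·(1−s−f) + s.
Here 1−s−f = 0.496 and s = 0.017.
u_1 = 0.115700 × 0.496 + 0.017 = 0.074387.
u_2 = 0.074387 × 0.496 + 0.017 = 0.053896.
u_3 = 0.053896 × 0.496 + 0.017 = 0.043732.

Unemployment rate after three months ≈ 4.37%.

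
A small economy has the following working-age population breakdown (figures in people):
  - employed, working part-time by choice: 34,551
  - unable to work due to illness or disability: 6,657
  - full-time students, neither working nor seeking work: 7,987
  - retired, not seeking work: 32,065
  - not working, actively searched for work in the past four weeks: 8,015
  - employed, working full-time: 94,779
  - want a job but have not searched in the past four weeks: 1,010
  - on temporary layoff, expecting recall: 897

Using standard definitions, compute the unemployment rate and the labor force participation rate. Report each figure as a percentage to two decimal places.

Employed = 34,551 + 94,779 = 129,330.
Unemployed = 8,015 + 897 = 8,912 (jobless and actively searching, or on temporary layoff).
Labor force = 129,330 + 8,912 = 138,242.
Not in labor force = 6,657 + 7,987 + 32,065 + 1,010 = 47,719 (those not working and not actively searching are outside the labor force — including those who want a job but have given up searching).
Civilian working-age population = 138,242 + 47,719 = 185,961.
Unemployment rate = 8,912 / 138,242 = 6.45%.
Labor force participation rate = 138,242 / 185,961 = 74.34%.

Unemployment rate ≈ 6.45%; labor force participation rate ≈ 74.34%.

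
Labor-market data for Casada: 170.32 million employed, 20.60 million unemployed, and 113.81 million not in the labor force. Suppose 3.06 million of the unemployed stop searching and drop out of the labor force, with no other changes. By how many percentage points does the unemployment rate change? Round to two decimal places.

Initially, labor force = 170.32 + 20.60 = 190.92 million, so u = 20.60/190.92 = 10.79%.
After the change, unemployed and labor force both fall by 3.06 → E = 170.32, U = 17.54, labor force = 187.86 million.
New unemployment rate = 17.54 / 187.86 = 9.34%.
Change = 9.34% − 10.79% = −1.45 percentage points.

The unemployment rate changes by −1.45 percentage points.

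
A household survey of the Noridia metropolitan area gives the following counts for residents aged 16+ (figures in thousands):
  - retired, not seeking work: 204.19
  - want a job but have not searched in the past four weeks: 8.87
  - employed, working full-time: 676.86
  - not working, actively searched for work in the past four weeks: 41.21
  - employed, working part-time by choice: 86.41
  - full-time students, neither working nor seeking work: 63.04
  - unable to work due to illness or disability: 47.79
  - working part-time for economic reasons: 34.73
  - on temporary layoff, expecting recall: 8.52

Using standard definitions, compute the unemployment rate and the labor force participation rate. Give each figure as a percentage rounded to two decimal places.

Employed = 676.86 + 86.41 + 34.73 = 798.00 thousand (anyone who worked, including part-time for economic reasons, counts as employed).
Unemployed = 41.21 + 8.52 = 49.73 thousand (jobless and actively searching, or on temporary layoff).
Labor force = 798.00 + 49.73 = 847.73 thousand.
Not in labor force = 204.19 + 8.87 + 63.04 + 47.79 = 323.89 thousand (those not working and not actively searching are outside the labor force — including those who want a job but have given up searching).
Civilian working-age population = 847.73 + 323.89 = 1,171.62 thousand.
Unemployment rate = 49.73 / 847.73 = 5.87%.
Labor force participation rate = 847.73 / 1,171.62 = 72.36%.

Unemployment rate ≈ 5.87%; labor force participation rate ≈ 72.36%.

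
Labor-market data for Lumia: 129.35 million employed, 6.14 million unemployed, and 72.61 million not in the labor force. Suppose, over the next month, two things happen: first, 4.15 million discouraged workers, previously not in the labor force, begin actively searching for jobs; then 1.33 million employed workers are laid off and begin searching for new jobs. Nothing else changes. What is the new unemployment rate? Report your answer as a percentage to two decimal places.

Initially, labor force = 129.35 + 6.14 = 135.49 million, so u = 6.14/135.49 = 4.53%.
After the first change, unemployed and labor force both rise by 4.15 → E = 129.35, U = 10.29, labor force = 139.64 million.
After the second change, employed falls and unemployed rises by 1.33; labor force unchanged → E = 128.02, U = 11.62, labor force = 139.64 million.
New unemployment rate = 11.62 / 139.64 = 8.32%.

New unemployment rate ≈ 8.32%.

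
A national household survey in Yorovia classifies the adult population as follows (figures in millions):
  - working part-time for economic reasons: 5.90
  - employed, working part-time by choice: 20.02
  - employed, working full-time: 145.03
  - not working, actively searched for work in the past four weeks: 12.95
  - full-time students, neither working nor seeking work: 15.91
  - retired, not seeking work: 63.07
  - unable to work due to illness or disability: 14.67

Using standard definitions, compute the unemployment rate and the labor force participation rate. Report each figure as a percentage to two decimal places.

Unemployment rate ≈ 7.04%; labor force participation rate ≈ 66.26%.

Employed = 5.90 + 20.02 + 145.03 = 170.95 million (anyone who worked, including part-time for economic reasons, counts as employed).
Unemployed = 12.95 million.
Labor force = 170.95 + 12.95 = 183.90 million.
Not in labor force = 15.91 + 63.07 + 14.67 = 93.65 million (those not working and not actively searching are outside the labor force).
Civilian working-age population = 183.90 + 93.65 = 277.55 million.
Unemployment rate = 12.95 / 183.90 = 7.04%.
Labor force participation rate = 183.90 / 277.55 = 66.26%.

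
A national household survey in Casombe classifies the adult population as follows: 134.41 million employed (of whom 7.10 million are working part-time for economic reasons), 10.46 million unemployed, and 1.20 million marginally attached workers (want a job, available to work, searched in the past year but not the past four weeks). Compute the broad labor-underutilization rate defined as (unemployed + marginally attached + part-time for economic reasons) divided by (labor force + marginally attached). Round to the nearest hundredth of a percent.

Broad underutilization rate ≈ 12.84%.

Labor force = 134.41 + 10.46 = 144.87 million.
Numerator = 10.46 + 1.20 + 7.10 = 18.76 million.
Denominator = 144.87 + 1.20 = 146.07 million.
Broad rate = 18.76 / 146.07 = 12.84%.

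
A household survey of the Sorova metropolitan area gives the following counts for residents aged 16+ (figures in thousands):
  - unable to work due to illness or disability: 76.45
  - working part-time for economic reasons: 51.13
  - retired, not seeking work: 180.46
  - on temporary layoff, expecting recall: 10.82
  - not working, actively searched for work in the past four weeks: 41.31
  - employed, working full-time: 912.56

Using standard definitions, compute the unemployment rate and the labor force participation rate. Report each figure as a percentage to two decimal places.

Unemployment rate ≈ 5.13%; labor force participation rate ≈ 79.81%.

Employed = 51.13 + 912.56 = 963.69 thousand (anyone who worked, including part-time for economic reasons, counts as employed).
Unemployed = 10.82 + 41.31 = 52.13 thousand (jobless and actively searching, or on temporary layoff).
Labor force = 963.69 + 52.13 = 1,015.82 thousand.
Not in labor force = 76.45 + 180.46 = 256.91 thousand (those not working and not actively searching are outside the labor force).
Civilian working-age population = 1,015.82 + 256.91 = 1,272.73 thousand.
Unemployment rate = 52.13 / 1,015.82 = 5.13%.
Labor force participation rate = 1,015.82 / 1,272.73 = 79.81%.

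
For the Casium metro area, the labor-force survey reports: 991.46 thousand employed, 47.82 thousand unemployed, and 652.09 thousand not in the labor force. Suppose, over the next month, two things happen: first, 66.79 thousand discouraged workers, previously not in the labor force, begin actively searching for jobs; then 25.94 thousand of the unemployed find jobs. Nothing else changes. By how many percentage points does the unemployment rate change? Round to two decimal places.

The unemployment rate changes by +3.42 percentage points.

Initially, labor force = 991.46 + 47.82 = 1,039.28 thousand, so u = 47.82/1,039.28 = 4.60%.
After the first change, unemployed and labor force both rise by 66.79 → E = 991.46, U = 114.61, labor force = 1,106.07 thousand.
After the second change, unemployed falls and employed rises by 25.94; labor force unchanged → E = 1,017.40, U = 88.67, labor force = 1,106.07 thousand.
New unemployment rate = 88.67 / 1,106.07 = 8.02%.
Change = 8.02% − 4.60% = +3.42 percentage points.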